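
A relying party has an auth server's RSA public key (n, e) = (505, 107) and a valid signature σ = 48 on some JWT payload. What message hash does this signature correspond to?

Squares mod 505: σ^1≡48, σ^2≡284, σ^4≡361, σ^8≡31, σ^16≡456, σ^32≡381, σ^64≡226
107 = 64 + 32 + 8 + 2 + 1, so σ^107 ≡ 226·381·31·284·48 ≡ 432 (mod 505)

432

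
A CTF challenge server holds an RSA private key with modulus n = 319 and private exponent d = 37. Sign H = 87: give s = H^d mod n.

H^37 mod 319 = 87

87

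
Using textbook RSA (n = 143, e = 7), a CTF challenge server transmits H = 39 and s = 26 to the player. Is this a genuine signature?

forged

s^2 ≡ 26^2 = 676 ≡ 104
s^4 ≡ 104^2 = 10816 ≡ 91
7 = 4 + 2 + 1, so s^7 ≡ 91·104·26 ≡ 104 (mod 143)
s^7 mod 143 = 104, but H = 39.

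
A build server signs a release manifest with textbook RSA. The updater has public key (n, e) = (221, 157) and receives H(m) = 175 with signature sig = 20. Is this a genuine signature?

forged

sig^2 ≡ 20^2 = 400 ≡ 179
sig^4 ≡ 179^2 = 32041 ≡ 217
sig^8 ≡ 217^2 = 47089 ≡ 16
sig^16 ≡ 16^2 = 256 ≡ 35
sig^32 ≡ 35^2 = 1225 ≡ 120
sig^64 ≡ 120^2 = 14400 ≡ 35
sig^128 ≡ 35^2 = 1225 ≡ 120
157 = 128 + 16 + 8 + 4 + 1, so sig^157 ≡ 120·35·16·217·20 ≡ 46 (mod 221)
The recovered value 46 does not match the digest 175.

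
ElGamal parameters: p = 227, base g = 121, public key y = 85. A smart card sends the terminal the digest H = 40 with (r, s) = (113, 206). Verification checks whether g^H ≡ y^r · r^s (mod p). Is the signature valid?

Left side g^H mod p:
121^2 = 14641 ≡ 113
121^4 ≡ 113^2 = 12769 ≡ 57
121^8 ≡ 57^2 = 3249 ≡ 71
121^16 ≡ 71^2 = 5041 ≡ 47
121^32 ≡ 47^2 = 2209 ≡ 166
40 = 32 + 8, so 121^40 ≡ 166·71 ≡ 209 (mod 227)
Right side y^r · r^s mod p:
85^2 = 7225 ≡ 188
85^4 ≡ 188^2 = 35344 ≡ 159
85^8 ≡ 159^2 = 25281 ≡ 84
85^16 ≡ 84^2 = 7056 ≡ 19
85^32 ≡ 19^2 = 361 ≡ 134
85^64 ≡ 134^2 = 17956 ≡ 23
113 = 64 + 32 + 16 + 1, so 85^113 ≡ 23·134·19·85 ≡ 1 (mod 227)
113^2 = 12769 ≡ 57
113^4 ≡ 57^2 = 3249 ≡ 71
113^8 ≡ 71^2 = 5041 ≡ 47
113^16 ≡ 47^2 = 2209 ≡ 166
113^32 ≡ 166^2 = 27556 ≡ 89
113^64 ≡ 89^2 = 7921 ≡ 203
113^128 ≡ 203^2 = 41209 ≡ 122
206 = 128 + 64 + 8 + 4 + 2, so 113^206 ≡ 122·203·47·71·57 ≡ 63 (mod 227)
1·63 = 63 ≡ 63 (mod 227)
209 ≠ 63, so verification fails.

invalid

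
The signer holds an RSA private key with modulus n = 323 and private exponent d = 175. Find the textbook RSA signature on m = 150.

Squares mod 323: m^1≡150, m^2≡213, m^4≡149, m^8≡237, m^16≡290, m^32≡120, m^64≡188, m^128≡137
175 = 128 + 32 + 8 + 4 + 2 + 1, so m^175 ≡ 137·120·237·149·213·150 ≡ 130 (mod 323)

130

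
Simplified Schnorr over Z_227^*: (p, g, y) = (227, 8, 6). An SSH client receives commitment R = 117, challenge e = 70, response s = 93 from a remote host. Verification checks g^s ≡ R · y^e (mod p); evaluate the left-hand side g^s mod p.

Squares mod 227: 8^1≡8, 8^2≡64, 8^4≡10, 8^8≡100, 8^16≡12, 8^32≡144, 8^64≡79
93 = 64 + 16 + 8 + 4 + 1, so 8^93 ≡ 79·12·100·10·8 ≡ 157 (mod 227)

157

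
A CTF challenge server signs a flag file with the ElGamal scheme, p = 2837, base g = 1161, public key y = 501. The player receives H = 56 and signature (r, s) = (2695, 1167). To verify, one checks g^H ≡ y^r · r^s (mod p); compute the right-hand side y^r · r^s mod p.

501^2695 mod 2837 = 2479
2695^1167 mod 2837 = 225
y^r · r^s ≡ 2479·225 = 557775 ≡ 1723 (mod 2837)

1723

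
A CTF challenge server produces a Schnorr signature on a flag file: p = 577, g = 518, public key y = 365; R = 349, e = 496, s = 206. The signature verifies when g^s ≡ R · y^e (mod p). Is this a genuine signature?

g^s mod p:
Squares mod 577: 518^1≡518, 518^2≡19, 518^4≡361, 518^8≡496, 518^16≡214, 518^32≡213, 518^64≡363, 518^128≡213
206 = 128 + 64 + 8 + 4 + 2, so 518^206 ≡ 213·363·496·361·19 ≡ 72 (mod 577)
R · y^e mod p:
Squares mod 577: 365^1≡365, 365^2≡515, 365^4≡382, 365^8≡520, 365^16≡364, 365^32≡363, 365^64≡213, 365^128≡363, 365^256≡213
496 = 256 + 128 + 64 + 32 + 16, so 365^496 ≡ 213·363·213·363·364 ≡ 364 (mod 577)
349·364 = 127036 ≡ 96 (mod 577)
72 ≠ 96; the check fails.

forged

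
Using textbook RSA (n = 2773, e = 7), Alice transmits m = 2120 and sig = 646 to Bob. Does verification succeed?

sig^2 ≡ 646^2 = 417316 ≡ 1366
sig^4 ≡ 1366^2 = 1865956 ≡ 2500
7 = 4 + 2 + 1, so sig^7 ≡ 2500·1366·646 ≡ 2120 (mod 2773)
2120 = m, so the signature checks out.

passes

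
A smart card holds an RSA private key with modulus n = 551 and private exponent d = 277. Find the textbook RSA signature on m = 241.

428

m^2 ≡ 241^2 = 58081 ≡ 226
m^4 ≡ 226^2 = 51076 ≡ 384
m^8 ≡ 384^2 = 147456 ≡ 339
m^16 ≡ 339^2 = 114921 ≡ 313
m^32 ≡ 313^2 = 97969 ≡ 442
m^64 ≡ 442^2 = 195364 ≡ 310
m^128 ≡ 310^2 = 96100 ≡ 226
m^256 ≡ 226^2 = 51076 ≡ 384
277 = 256 + 16 + 4 + 1, so m^277 ≡ 384·313·384·241 ≡ 428 (mod 551)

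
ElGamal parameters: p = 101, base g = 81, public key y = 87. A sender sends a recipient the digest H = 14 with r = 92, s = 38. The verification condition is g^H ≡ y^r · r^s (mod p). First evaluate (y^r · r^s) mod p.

87^2 = 7569 ≡ 95
87^4 ≡ 95^2 = 9025 ≡ 36
87^8 ≡ 36^2 = 1296 ≡ 84
87^16 ≡ 84^2 = 7056 ≡ 87
87^32 ≡ 87^2 = 7569 ≡ 95
87^64 ≡ 95^2 = 9025 ≡ 36
92 = 64 + 16 + 8 + 4, so 87^92 ≡ 36·87·84·36 ≡ 95 (mod 101)
92^2 = 8464 ≡ 81
92^4 ≡ 81^2 = 6561 ≡ 97
92^8 ≡ 97^2 = 9409 ≡ 16
92^16 ≡ 16^2 = 256 ≡ 54
92^32 ≡ 54^2 = 2916 ≡ 88
38 = 32 + 4 + 2, so 92^38 ≡ 88·97·81 ≡ 71 (mod 101)
y^r · r^s ≡ 95·71 = 6745 ≡ 79 (mod 101)

79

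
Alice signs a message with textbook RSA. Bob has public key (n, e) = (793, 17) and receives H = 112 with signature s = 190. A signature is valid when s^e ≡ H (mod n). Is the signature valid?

s^2 ≡ 190^2 = 36100 ≡ 415
s^4 ≡ 415^2 = 172225 ≡ 144
s^8 ≡ 144^2 = 20736 ≡ 118
s^16 ≡ 118^2 = 13924 ≡ 443
17 = 16 + 1, so s^17 ≡ 443·190 ≡ 112 (mod 793)
112 = H, so the signature checks out.

valid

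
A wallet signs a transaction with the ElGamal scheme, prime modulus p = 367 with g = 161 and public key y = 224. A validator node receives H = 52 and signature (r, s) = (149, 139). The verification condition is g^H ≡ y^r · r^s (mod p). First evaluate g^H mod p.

161^2 = 25921 ≡ 231
161^4 ≡ 231^2 = 53361 ≡ 146
161^8 ≡ 146^2 = 21316 ≡ 30
161^16 ≡ 30^2 = 900 ≡ 166
161^32 ≡ 166^2 = 27556 ≡ 31
52 = 32 + 16 + 4, so 161^52 ≡ 31·166·146 ≡ 67 (mod 367)

67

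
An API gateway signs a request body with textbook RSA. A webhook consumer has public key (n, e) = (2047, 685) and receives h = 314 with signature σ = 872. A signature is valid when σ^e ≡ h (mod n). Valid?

yes

σ^2 ≡ 872^2 = 760384 ≡ 947
σ^4 ≡ 947^2 = 896809 ≡ 223
σ^8 ≡ 223^2 = 49729 ≡ 601
σ^16 ≡ 601^2 = 361201 ≡ 929
σ^32 ≡ 929^2 = 863041 ≡ 1254
σ^64 ≡ 1254^2 = 1572516 ≡ 420
σ^128 ≡ 420^2 = 176400 ≡ 358
σ^256 ≡ 358^2 = 128164 ≡ 1250
σ^512 ≡ 1250^2 = 1562500 ≡ 639
685 = 512 + 128 + 32 + 8 + 4 + 1, so σ^685 ≡ 639·358·1254·601·223·872 ≡ 314 (mod 2047)
314 = h, so the signature checks out.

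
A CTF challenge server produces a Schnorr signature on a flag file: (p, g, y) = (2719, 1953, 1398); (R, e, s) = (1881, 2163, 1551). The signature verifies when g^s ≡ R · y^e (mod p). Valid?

g^s mod p:
1953^2 = 3814209 ≡ 2171
1953^4 ≡ 2171^2 = 4713241 ≡ 1214
1953^8 ≡ 1214^2 = 1473796 ≡ 98
1953^16 ≡ 98^2 = 9604 ≡ 1447
1953^32 ≡ 1447^2 = 2093809 ≡ 179
1953^64 ≡ 179^2 = 32041 ≡ 2132
1953^128 ≡ 2132^2 = 4545424 ≡ 1975
1953^256 ≡ 1975^2 = 3900625 ≡ 1579
1953^512 ≡ 1579^2 = 2493241 ≡ 2637
1953^1024 ≡ 2637^2 = 6953769 ≡ 1286
1551 = 1024 + 512 + 8 + 4 + 2 + 1, so 1953^1551 ≡ 1286·2637·98·1214·2171·1953 ≡ 1688 (mod 2719)
R · y^e mod p:
1398^2 = 1954404 ≡ 2162
1398^4 ≡ 2162^2 = 4674244 ≡ 283
1398^8 ≡ 283^2 = 80089 ≡ 1238
1398^16 ≡ 1238^2 = 1532644 ≡ 1847
1398^32 ≡ 1847^2 = 3411409 ≡ 1783
1398^64 ≡ 1783^2 = 3179089 ≡ 578
1398^128 ≡ 578^2 = 334084 ≡ 2366
1398^256 ≡ 2366^2 = 5597956 ≡ 2254
1398^512 ≡ 2254^2 = 5080516 ≡ 1424
1398^1024 ≡ 1424^2 = 2027776 ≡ 2121
1398^2048 ≡ 2121^2 = 4498641 ≡ 1415
2163 = 2048 + 64 + 32 + 16 + 2 + 1, so 1398^2163 ≡ 1415·578·1783·1847·2162·1398 ≡ 1802 (mod 2719)
1881·1802 = 3389562 ≡ 1688 (mod 2719)
1688 ≡ 1688 (mod 2719); signature holds.

yes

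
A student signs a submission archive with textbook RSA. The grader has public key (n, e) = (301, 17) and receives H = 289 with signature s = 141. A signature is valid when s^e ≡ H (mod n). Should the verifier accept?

s^2 ≡ 141^2 = 19881 ≡ 15
s^4 ≡ 15^2 = 225
s^8 ≡ 225^2 = 50625 ≡ 57
s^16 ≡ 57^2 = 3249 ≡ 239
17 = 16 + 1, so s^17 ≡ 239·141 ≡ 288 (mod 301)
288 ≠ 289, so verification fails.

reject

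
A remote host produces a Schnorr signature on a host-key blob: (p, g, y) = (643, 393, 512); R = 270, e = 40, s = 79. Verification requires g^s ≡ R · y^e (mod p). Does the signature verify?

verifies

g^s mod p:
Squares mod 643: 393^1≡393, 393^2≡129, 393^4≡566, 393^8≡142, 393^16≡231, 393^32≡635, 393^64≡64
79 = 64 + 8 + 4 + 2 + 1, so 393^79 ≡ 64·142·566·129·393 ≡ 553 (mod 643)
R · y^e mod p:
Squares mod 643: 512^1≡512, 512^2≡443, 512^4≡134, 512^8≡595, 512^16≡375, 512^32≡451
40 = 32 + 8, so 512^40 ≡ 451·595 ≡ 214 (mod 643)
270·214 = 57780 ≡ 553 (mod 643)
553 ≡ 553 (mod 643); signature holds.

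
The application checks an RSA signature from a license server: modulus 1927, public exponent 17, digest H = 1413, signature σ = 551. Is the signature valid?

Squares mod 1927: σ^1≡551, σ^2≡1062, σ^4≡549, σ^8≡789, σ^16≡100
17 = 16 + 1, so σ^17 ≡ 100·551 ≡ 1144 (mod 1927)
The recovered value 1144 does not match the digest 1413.

invalid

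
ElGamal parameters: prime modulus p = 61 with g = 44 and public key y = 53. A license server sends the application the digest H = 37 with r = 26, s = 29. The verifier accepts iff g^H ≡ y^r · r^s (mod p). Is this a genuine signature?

forged

Left side g^H mod p:
44^37 mod 61 = 30
Right side y^r · r^s mod p:
53^26 mod 61 = 27
26^29 mod 61 = 7
27·7 = 189 ≡ 6 (mod 61)
30 ≠ 6, so verification fails.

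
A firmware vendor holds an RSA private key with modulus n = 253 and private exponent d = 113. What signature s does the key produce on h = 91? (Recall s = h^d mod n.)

137

Squares mod 253: h^1≡91, h^2≡185, h^4≡70, h^8≡93, h^16≡47, h^32≡185, h^64≡70
113 = 64 + 32 + 16 + 1, so h^113 ≡ 70·185·47·91 ≡ 137 (mod 253)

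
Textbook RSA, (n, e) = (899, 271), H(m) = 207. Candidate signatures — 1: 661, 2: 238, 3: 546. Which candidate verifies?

2

Candidate 1: Squares mod 899: 661^1≡661, 661^2≡7, 661^4≡49, 661^8≡603, 661^16≡413, 661^32≡658, 661^64≡545, 661^128≡355, 661^256≡165; 271 = 256 + 8 + 4 + 2 + 1, so 661^271 ≡ 165·603·49·7·661 ≡ 692 (mod 899)
Candidate 2: Squares mod 899: 238^1≡238, 238^2≡7, 238^4≡49, 238^8≡603, 238^16≡413, 238^32≡658, 238^64≡545, 238^128≡355, 238^256≡165; 271 = 256 + 8 + 4 + 2 + 1, so 238^271 ≡ 165·603·49·7·238 ≡ 207 (mod 899)
  → matches H(m) = 207
Candidate 3: Squares mod 899: 546^1≡546, 546^2≡547, 546^4≡741, 546^8≡691, 546^16≡112, 546^32≡857, 546^64≡865, 546^128≡257, 546^256≡422; 271 = 256 + 8 + 4 + 2 + 1, so 546^271 ≡ 422·691·741·547·546 ≡ 732 (mod 899)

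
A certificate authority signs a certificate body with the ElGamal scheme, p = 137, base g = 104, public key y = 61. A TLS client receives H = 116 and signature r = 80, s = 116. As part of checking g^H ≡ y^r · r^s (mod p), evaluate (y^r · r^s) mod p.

99

61^80 mod 137 = 74
80^116 mod 137 = 18
y^r · r^s ≡ 74·18 = 1332 ≡ 99 (mod 137)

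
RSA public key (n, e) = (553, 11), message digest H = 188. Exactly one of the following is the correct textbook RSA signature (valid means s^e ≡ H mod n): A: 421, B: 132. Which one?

B

Candidate A: 421^2 = 177241 ≡ 281; 421^4 ≡ 281^2 = 78961 ≡ 435; 421^8 ≡ 435^2 = 189225 ≡ 99; 11 = 8 + 2 + 1, so 421^11 ≡ 99·281·421 ≡ 365 (mod 553)
Candidate B: 132^2 = 17424 ≡ 281; 132^4 ≡ 281^2 = 78961 ≡ 435; 132^8 ≡ 435^2 = 189225 ≡ 99; 11 = 8 + 2 + 1, so 132^11 ≡ 99·281·132 ≡ 188 (mod 553)
  → matches H = 188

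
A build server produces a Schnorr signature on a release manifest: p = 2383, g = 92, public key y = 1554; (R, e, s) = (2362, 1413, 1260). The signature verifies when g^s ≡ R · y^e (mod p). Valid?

yes

g^s mod p:
92^2 = 8464 ≡ 1315
92^4 ≡ 1315^2 = 1729225 ≡ 1550
92^8 ≡ 1550^2 = 2402500 ≡ 436
92^16 ≡ 436^2 = 190096 ≡ 1839
92^32 ≡ 1839^2 = 3381921 ≡ 444
92^64 ≡ 444^2 = 197136 ≡ 1730
92^128 ≡ 1730^2 = 2992900 ≡ 2235
92^256 ≡ 2235^2 = 4995225 ≡ 457
92^512 ≡ 457^2 = 208849 ≡ 1528
92^1024 ≡ 1528^2 = 2334784 ≡ 1827
1260 = 1024 + 128 + 64 + 32 + 8 + 4, so 92^1260 ≡ 1827·2235·1730·444·436·1550 ≡ 308 (mod 2383)
R · y^e mod p:
1554^2 = 2414916 ≡ 937
1554^4 ≡ 937^2 = 877969 ≡ 1025
1554^8 ≡ 1025^2 = 1050625 ≡ 2105
1554^16 ≡ 2105^2 = 4431025 ≡ 1028
1554^32 ≡ 1028^2 = 1056784 ≡ 1115
1554^64 ≡ 1115^2 = 1243225 ≡ 1682
1554^128 ≡ 1682^2 = 2829124 ≡ 503
1554^256 ≡ 503^2 = 253009 ≡ 411
1554^512 ≡ 411^2 = 168921 ≡ 2111
1554^1024 ≡ 2111^2 = 4456321 ≡ 111
1413 = 1024 + 256 + 128 + 4 + 1, so 1554^1413 ≡ 111·411·503·1025·1554 ≡ 1574 (mod 2383)
2362·1574 = 3717788 ≡ 308 (mod 2383)
308 ≡ 308 (mod 2383); signature holds.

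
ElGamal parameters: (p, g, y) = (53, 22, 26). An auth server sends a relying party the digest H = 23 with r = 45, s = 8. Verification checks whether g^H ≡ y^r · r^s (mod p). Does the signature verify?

Left side g^H mod p:
22^2 = 484 ≡ 7
22^4 ≡ 7^2 = 49
22^8 ≡ 49^2 = 2401 ≡ 16
22^16 ≡ 16^2 = 256 ≡ 44
23 = 16 + 4 + 2 + 1, so 22^23 ≡ 44·49·7·22 ≡ 32 (mod 53)
Right side y^r · r^s mod p:
26^2 = 676 ≡ 40
26^4 ≡ 40^2 = 1600 ≡ 10
26^8 ≡ 10^2 = 100 ≡ 47
26^16 ≡ 47^2 = 2209 ≡ 36
26^32 ≡ 36^2 = 1296 ≡ 24
45 = 32 + 8 + 4 + 1, so 26^45 ≡ 24·47·10·26 ≡ 31 (mod 53)
45^2 = 2025 ≡ 11
45^4 ≡ 11^2 = 121 ≡ 15
45^8 ≡ 15^2 = 225 ≡ 13
31·13 = 403 ≡ 32 (mod 53)
32 ≡ 32 (mod 53), so the signature is genuine.

verifies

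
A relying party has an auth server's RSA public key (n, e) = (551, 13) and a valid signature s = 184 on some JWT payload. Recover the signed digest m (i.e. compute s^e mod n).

Squares mod 551: s^1≡184, s^2≡245, s^4≡517, s^8≡54
13 = 8 + 4 + 1, so s^13 ≡ 54·517·184 ≡ 490 (mod 551)

490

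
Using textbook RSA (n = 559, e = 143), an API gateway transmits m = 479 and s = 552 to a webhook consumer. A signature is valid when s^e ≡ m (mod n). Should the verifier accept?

s^2 ≡ 552^2 = 304704 ≡ 49
s^4 ≡ 49^2 = 2401 ≡ 165
s^8 ≡ 165^2 = 27225 ≡ 393
s^16 ≡ 393^2 = 154449 ≡ 165
s^32 ≡ 165^2 = 27225 ≡ 393
s^64 ≡ 393^2 = 154449 ≡ 165
s^128 ≡ 165^2 = 27225 ≡ 393
143 = 128 + 8 + 4 + 2 + 1, so s^143 ≡ 393·393·165·49·552 ≡ 479 (mod 559)
479 = m, so the signature checks out.

accept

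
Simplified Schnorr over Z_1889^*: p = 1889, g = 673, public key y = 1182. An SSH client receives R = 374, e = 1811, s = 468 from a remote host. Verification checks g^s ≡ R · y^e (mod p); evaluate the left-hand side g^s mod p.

32

673^2 = 452929 ≡ 1458
673^4 ≡ 1458^2 = 2125764 ≡ 639
673^8 ≡ 639^2 = 408321 ≡ 297
673^16 ≡ 297^2 = 88209 ≡ 1315
673^32 ≡ 1315^2 = 1729225 ≡ 790
673^64 ≡ 790^2 = 624100 ≡ 730
673^128 ≡ 730^2 = 532900 ≡ 202
673^256 ≡ 202^2 = 40804 ≡ 1135
468 = 256 + 128 + 64 + 16 + 4, so 673^468 ≡ 1135·202·730·1315·639 ≡ 32 (mod 1889)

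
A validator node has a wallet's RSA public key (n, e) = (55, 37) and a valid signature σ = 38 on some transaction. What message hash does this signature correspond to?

Squares mod 55: σ^1≡38, σ^2≡14, σ^4≡31, σ^8≡26, σ^16≡16, σ^32≡36
37 = 32 + 4 + 1, so σ^37 ≡ 36·31·38 ≡ 3 (mod 55)

3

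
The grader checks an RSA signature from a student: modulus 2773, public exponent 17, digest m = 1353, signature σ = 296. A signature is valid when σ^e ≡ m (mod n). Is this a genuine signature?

forged

σ^2 ≡ 296^2 = 87616 ≡ 1653
σ^4 ≡ 1653^2 = 2732409 ≡ 1004
σ^8 ≡ 1004^2 = 1008016 ≡ 1417
σ^16 ≡ 1417^2 = 2007889 ≡ 237
17 = 16 + 1, so σ^17 ≡ 237·296 ≡ 827 (mod 2773)
827 ≠ 1353, so verification fails.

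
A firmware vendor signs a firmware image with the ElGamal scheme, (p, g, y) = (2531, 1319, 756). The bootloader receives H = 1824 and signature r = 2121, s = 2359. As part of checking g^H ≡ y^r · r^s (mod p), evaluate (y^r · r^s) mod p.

1652

756^2 = 571536 ≡ 2061
756^4 ≡ 2061^2 = 4247721 ≡ 703
756^8 ≡ 703^2 = 494209 ≡ 664
756^16 ≡ 664^2 = 440896 ≡ 502
756^32 ≡ 502^2 = 252004 ≡ 1435
756^64 ≡ 1435^2 = 2059225 ≡ 1522
756^128 ≡ 1522^2 = 2316484 ≡ 619
756^256 ≡ 619^2 = 383161 ≡ 980
756^512 ≡ 980^2 = 960400 ≡ 1151
756^1024 ≡ 1151^2 = 1324801 ≡ 1088
756^2048 ≡ 1088^2 = 1183744 ≡ 1767
2121 = 2048 + 64 + 8 + 1, so 756^2121 ≡ 1767·1522·664·756 ≡ 857 (mod 2531)
2121^2 = 4498641 ≡ 1054
2121^4 ≡ 1054^2 = 1110916 ≡ 2338
2121^8 ≡ 2338^2 = 5466244 ≡ 1815
2121^16 ≡ 1815^2 = 3294225 ≡ 1394
2121^32 ≡ 1394^2 = 1943236 ≡ 1959
2121^64 ≡ 1959^2 = 3837681 ≡ 685
2121^128 ≡ 685^2 = 469225 ≡ 990
2121^256 ≡ 990^2 = 980100 ≡ 603
2121^512 ≡ 603^2 = 363609 ≡ 1676
2121^1024 ≡ 1676^2 = 2808976 ≡ 2097
2121^2048 ≡ 2097^2 = 4397409 ≡ 1062
2359 = 2048 + 256 + 32 + 16 + 4 + 2 + 1, so 2121^2359 ≡ 1062·603·1959·1394·2338·1054·2121 ≡ 377 (mod 2531)
y^r · r^s ≡ 857·377 = 323089 ≡ 1652 (mod 2531)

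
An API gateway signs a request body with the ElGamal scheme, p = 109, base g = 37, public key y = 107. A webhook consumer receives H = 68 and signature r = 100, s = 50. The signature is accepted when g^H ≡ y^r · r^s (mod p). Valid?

no

Left side g^H mod p:
37^2 = 1369 ≡ 61
37^4 ≡ 61^2 = 3721 ≡ 15
37^8 ≡ 15^2 = 225 ≡ 7
37^16 ≡ 7^2 = 49
37^32 ≡ 49^2 = 2401 ≡ 3
37^64 ≡ 3^2 = 9
68 = 64 + 4, so 37^68 ≡ 9·15 ≡ 26 (mod 109)
Right side y^r · r^s mod p:
107^2 = 11449 ≡ 4
107^4 ≡ 4^2 = 16
107^8 ≡ 16^2 = 256 ≡ 38
107^16 ≡ 38^2 = 1444 ≡ 27
107^32 ≡ 27^2 = 729 ≡ 75
107^64 ≡ 75^2 = 5625 ≡ 66
100 = 64 + 32 + 4, so 107^100 ≡ 66·75·16 ≡ 66 (mod 109)
100^2 = 10000 ≡ 81
100^4 ≡ 81^2 = 6561 ≡ 21
100^8 ≡ 21^2 = 441 ≡ 5
100^16 ≡ 5^2 = 25
100^32 ≡ 25^2 = 625 ≡ 80
50 = 32 + 16 + 2, so 100^50 ≡ 80·25·81 ≡ 26 (mod 109)
66·26 = 1716 ≡ 81 (mod 109)
26 ≠ 81, so verification fails.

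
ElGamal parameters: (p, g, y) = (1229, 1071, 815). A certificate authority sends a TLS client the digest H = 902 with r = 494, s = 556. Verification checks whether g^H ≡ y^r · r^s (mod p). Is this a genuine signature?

Left side g^H mod p:
1071^2 = 1147041 ≡ 384
1071^4 ≡ 384^2 = 147456 ≡ 1205
1071^8 ≡ 1205^2 = 1452025 ≡ 576
1071^16 ≡ 576^2 = 331776 ≡ 1175
1071^32 ≡ 1175^2 = 1380625 ≡ 458
1071^64 ≡ 458^2 = 209764 ≡ 834
1071^128 ≡ 834^2 = 695556 ≡ 1171
1071^256 ≡ 1171^2 = 1371241 ≡ 906
1071^512 ≡ 906^2 = 820836 ≡ 1093
902 = 512 + 256 + 128 + 4 + 2, so 1071^902 ≡ 1093·906·1171·1205·384 ≡ 454 (mod 1229)
Right side y^r · r^s mod p:
815^2 = 664225 ≡ 565
815^4 ≡ 565^2 = 319225 ≡ 914
815^8 ≡ 914^2 = 835396 ≡ 905
815^16 ≡ 905^2 = 819025 ≡ 511
815^32 ≡ 511^2 = 261121 ≡ 573
815^64 ≡ 573^2 = 328329 ≡ 186
815^128 ≡ 186^2 = 34596 ≡ 184
815^256 ≡ 184^2 = 33856 ≡ 673
494 = 256 + 128 + 64 + 32 + 8 + 4 + 2, so 815^494 ≡ 673·184·186·573·905·914·565 ≡ 399 (mod 1229)
494^2 = 244036 ≡ 694
494^4 ≡ 694^2 = 481636 ≡ 1097
494^8 ≡ 1097^2 = 1203409 ≡ 218
494^16 ≡ 218^2 = 47524 ≡ 822
494^32 ≡ 822^2 = 675684 ≡ 963
494^64 ≡ 963^2 = 927369 ≡ 703
494^128 ≡ 703^2 = 494209 ≡ 151
494^256 ≡ 151^2 = 22801 ≡ 679
494^512 ≡ 679^2 = 461041 ≡ 166
556 = 512 + 32 + 8 + 4, so 494^556 ≡ 166·963·218·1097 ≡ 681 (mod 1229)
399·681 = 271719 ≡ 110 (mod 1229)
454 ≠ 110, so verification fails.

forged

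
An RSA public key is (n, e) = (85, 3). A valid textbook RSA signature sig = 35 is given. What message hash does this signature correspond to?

35

sig^2 ≡ 35^2 = 1225 ≡ 35
3 = 2 + 1, so sig^3 ≡ 35·35 ≡ 35 (mod 85)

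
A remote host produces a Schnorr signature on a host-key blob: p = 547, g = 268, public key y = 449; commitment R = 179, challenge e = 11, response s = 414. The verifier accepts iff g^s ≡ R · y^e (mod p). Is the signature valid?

g^s mod p:
268^2 = 71824 ≡ 167
268^4 ≡ 167^2 = 27889 ≡ 539
268^8 ≡ 539^2 = 290521 ≡ 64
268^16 ≡ 64^2 = 4096 ≡ 267
268^32 ≡ 267^2 = 71289 ≡ 179
268^64 ≡ 179^2 = 32041 ≡ 315
268^128 ≡ 315^2 = 99225 ≡ 218
268^256 ≡ 218^2 = 47524 ≡ 482
414 = 256 + 128 + 16 + 8 + 4 + 2, so 268^414 ≡ 482·218·267·64·539·167 ≡ 154 (mod 547)
R · y^e mod p:
449^2 = 201601 ≡ 305
449^4 ≡ 305^2 = 93025 ≡ 35
449^8 ≡ 35^2 = 1225 ≡ 131
11 = 8 + 2 + 1, so 449^11 ≡ 131·305·449 ≡ 383 (mod 547)
179·383 = 68557 ≡ 182 (mod 547)
154 ≠ 182; the check fails.

invalid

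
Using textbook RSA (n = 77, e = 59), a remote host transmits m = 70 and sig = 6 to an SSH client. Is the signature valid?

invalid

sig^59 mod 77 = 13
The recovered value 13 does not match the digest 70.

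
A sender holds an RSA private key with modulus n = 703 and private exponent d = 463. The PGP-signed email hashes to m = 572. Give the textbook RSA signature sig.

668

m^2 ≡ 572^2 = 327184 ≡ 289
m^4 ≡ 289^2 = 83521 ≡ 567
m^8 ≡ 567^2 = 321489 ≡ 218
m^16 ≡ 218^2 = 47524 ≡ 423
m^32 ≡ 423^2 = 178929 ≡ 367
m^64 ≡ 367^2 = 134689 ≡ 416
m^128 ≡ 416^2 = 173056 ≡ 118
m^256 ≡ 118^2 = 13924 ≡ 567
463 = 256 + 128 + 64 + 8 + 4 + 2 + 1, so m^463 ≡ 567·118·416·218·567·289·572 ≡ 668 (mod 703)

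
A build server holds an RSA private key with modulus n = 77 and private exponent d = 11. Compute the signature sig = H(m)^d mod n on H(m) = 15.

15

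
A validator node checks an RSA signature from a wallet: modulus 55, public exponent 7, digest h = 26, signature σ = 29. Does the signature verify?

σ^2 ≡ 29^2 = 841 ≡ 16
σ^4 ≡ 16^2 = 256 ≡ 36
7 = 4 + 2 + 1, so σ^7 ≡ 36·16·29 ≡ 39 (mod 55)
σ^7 mod 55 = 39, but h = 26.

does not verify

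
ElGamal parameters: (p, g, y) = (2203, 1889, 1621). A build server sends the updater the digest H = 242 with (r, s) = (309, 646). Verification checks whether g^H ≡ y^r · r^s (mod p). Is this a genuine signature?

Left side g^H mod p:
1889^242 mod 2203 = 1696
Right side y^r · r^s mod p:
1621^309 mod 2203 = 509
309^646 mod 2203 = 553
509·553 = 281477 ≡ 1696 (mod 2203)
1696 ≡ 1696 (mod 2203), so the signature is genuine.

genuine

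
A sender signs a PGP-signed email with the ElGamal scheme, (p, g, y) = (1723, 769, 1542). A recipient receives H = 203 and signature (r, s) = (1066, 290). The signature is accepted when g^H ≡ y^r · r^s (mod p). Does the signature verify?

does not verify

Left side g^H mod p:
769^203 mod 1723 = 764
Right side y^r · r^s mod p:
1542^1066 mod 1723 = 87
1066^290 mod 1723 = 975
87·975 = 84825 ≡ 398 (mod 1723)
764 ≠ 398, so verification fails.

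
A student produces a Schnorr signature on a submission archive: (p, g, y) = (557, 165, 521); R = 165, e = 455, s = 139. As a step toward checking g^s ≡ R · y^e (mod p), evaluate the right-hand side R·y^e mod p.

118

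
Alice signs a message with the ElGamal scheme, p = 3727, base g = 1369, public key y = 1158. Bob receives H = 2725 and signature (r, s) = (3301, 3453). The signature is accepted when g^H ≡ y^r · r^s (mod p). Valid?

no

Left side g^H mod p:
1369^2 = 1874161 ≡ 3207
1369^4 ≡ 3207^2 = 10284849 ≡ 2056
1369^8 ≡ 2056^2 = 4227136 ≡ 718
1369^16 ≡ 718^2 = 515524 ≡ 1198
1369^32 ≡ 1198^2 = 1435204 ≡ 309
1369^64 ≡ 309^2 = 95481 ≡ 2306
1369^128 ≡ 2306^2 = 5317636 ≡ 2934
1369^256 ≡ 2934^2 = 8608356 ≡ 2713
1369^512 ≡ 2713^2 = 7360369 ≡ 3271
1369^1024 ≡ 3271^2 = 10699441 ≡ 2951
1369^2048 ≡ 2951^2 = 8708401 ≡ 2129
2725 = 2048 + 512 + 128 + 32 + 4 + 1, so 1369^2725 ≡ 2129·3271·2934·309·2056·1369 ≡ 3382 (mod 3727)
Right side y^r · r^s mod p:
1158^2 = 1340964 ≡ 2971
1158^4 ≡ 2971^2 = 8826841 ≡ 1305
1158^8 ≡ 1305^2 = 1703025 ≡ 3513
1158^16 ≡ 3513^2 = 12341169 ≡ 1072
1158^32 ≡ 1072^2 = 1149184 ≡ 1268
1158^64 ≡ 1268^2 = 1607824 ≡ 1487
1158^128 ≡ 1487^2 = 2211169 ≡ 1058
1158^256 ≡ 1058^2 = 1119364 ≡ 1264
1158^512 ≡ 1264^2 = 1597696 ≡ 2540
1158^1024 ≡ 2540^2 = 6451600 ≡ 163
1158^2048 ≡ 163^2 = 26569 ≡ 480
3301 = 2048 + 1024 + 128 + 64 + 32 + 4 + 1, so 1158^3301 ≡ 480·163·1058·1487·1268·1305·1158 ≡ 3320 (mod 3727)
3301^2 = 10896601 ≡ 2580
3301^4 ≡ 2580^2 = 6656400 ≡ 3705
3301^8 ≡ 3705^2 = 13727025 ≡ 484
3301^16 ≡ 484^2 = 234256 ≡ 3182
3301^32 ≡ 3182^2 = 10125124 ≡ 2592
3301^64 ≡ 2592^2 = 6718464 ≡ 2410
3301^128 ≡ 2410^2 = 5808100 ≡ 1434
3301^256 ≡ 1434^2 = 2056356 ≡ 2779
3301^512 ≡ 2779^2 = 7722841 ≡ 497
3301^1024 ≡ 497^2 = 247009 ≡ 1027
3301^2048 ≡ 1027^2 = 1054729 ≡ 3715
3453 = 2048 + 1024 + 256 + 64 + 32 + 16 + 8 + 4 + 1, so 3301^3453 ≡ 3715·1027·2779·2410·2592·3182·484·3705·3301 ≡ 2313 (mod 3727)
3320·2313 = 7679160 ≡ 1540 (mod 3727)
3382 ≠ 1540, so verification fails.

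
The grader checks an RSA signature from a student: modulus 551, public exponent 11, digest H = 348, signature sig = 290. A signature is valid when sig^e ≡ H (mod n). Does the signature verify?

sig^2 ≡ 290^2 = 84100 ≡ 348
sig^4 ≡ 348^2 = 121104 ≡ 435
sig^8 ≡ 435^2 = 189225 ≡ 232
11 = 8 + 2 + 1, so sig^11 ≡ 232·348·290 ≡ 348 (mod 551)
sig^11 mod 551 = 348 matches H.

verifies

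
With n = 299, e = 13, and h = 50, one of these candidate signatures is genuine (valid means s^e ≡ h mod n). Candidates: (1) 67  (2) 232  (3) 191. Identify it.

2

Candidate 1: Squares mod 299: 67^1≡67, 67^2≡4, 67^4≡16, 67^8≡256; 13 = 8 + 4 + 1, so 67^13 ≡ 256·16·67 ≡ 249 (mod 299)
Candidate 2: Squares mod 299: 232^1≡232, 232^2≡4, 232^4≡16, 232^8≡256; 13 = 8 + 4 + 1, so 232^13 ≡ 256·16·232 ≡ 50 (mod 299)
  → matches h = 50
Candidate 3: Squares mod 299: 191^1≡191, 191^2≡3, 191^4≡9, 191^8≡81; 13 = 8 + 4 + 1, so 191^13 ≡ 81·9·191 ≡ 204 (mod 299)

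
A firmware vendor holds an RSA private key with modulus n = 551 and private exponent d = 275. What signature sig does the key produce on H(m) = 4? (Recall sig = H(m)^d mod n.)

245

(H(m))^2 ≡ 4^2 = 16
(H(m))^4 ≡ 16^2 = 256
(H(m))^8 ≡ 256^2 = 65536 ≡ 518
(H(m))^16 ≡ 518^2 = 268324 ≡ 538
(H(m))^32 ≡ 538^2 = 289444 ≡ 169
(H(m))^64 ≡ 169^2 = 28561 ≡ 460
(H(m))^128 ≡ 460^2 = 211600 ≡ 16
(H(m))^256 ≡ 16^2 = 256
275 = 256 + 16 + 2 + 1, so (H(m))^275 ≡ 256·538·16·4 ≡ 245 (mod 551)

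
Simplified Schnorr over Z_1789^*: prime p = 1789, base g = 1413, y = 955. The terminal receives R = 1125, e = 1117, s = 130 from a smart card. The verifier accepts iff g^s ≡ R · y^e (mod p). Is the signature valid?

invalid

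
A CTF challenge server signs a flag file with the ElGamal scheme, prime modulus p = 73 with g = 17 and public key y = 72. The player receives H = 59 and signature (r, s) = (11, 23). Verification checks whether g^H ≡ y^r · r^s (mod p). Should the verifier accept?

Left side g^H mod p:
17^2 = 289 ≡ 70
17^4 ≡ 70^2 = 4900 ≡ 9
17^8 ≡ 9^2 = 81 ≡ 8
17^16 ≡ 8^2 = 64
17^32 ≡ 64^2 = 4096 ≡ 8
59 = 32 + 16 + 8 + 2 + 1, so 17^59 ≡ 8·64·8·70·17 ≡ 30 (mod 73)
Right side y^r · r^s mod p:
72^2 = 5184 ≡ 1
72^4 ≡ 1^2 = 1
72^8 ≡ 1^2 = 1
11 = 8 + 2 + 1, so 72^11 ≡ 1·1·72 ≡ 72 (mod 73)
11^2 = 121 ≡ 48
11^4 ≡ 48^2 = 2304 ≡ 41
11^8 ≡ 41^2 = 1681 ≡ 2
11^16 ≡ 2^2 = 4
23 = 16 + 4 + 2 + 1, so 11^23 ≡ 4·41·48·11 ≡ 14 (mod 73)
72·14 = 1008 ≡ 59 (mod 73)
30 ≠ 59, so verification fails.

reject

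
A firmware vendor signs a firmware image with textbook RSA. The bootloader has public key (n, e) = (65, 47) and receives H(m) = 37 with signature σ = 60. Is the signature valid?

invalid

σ^2 ≡ 60^2 = 3600 ≡ 25
σ^4 ≡ 25^2 = 625 ≡ 40
σ^8 ≡ 40^2 = 1600 ≡ 40
σ^16 ≡ 40^2 = 1600 ≡ 40
σ^32 ≡ 40^2 = 1600 ≡ 40
47 = 32 + 8 + 4 + 2 + 1, so σ^47 ≡ 40·40·40·25·60 ≡ 5 (mod 65)
The recovered value 5 does not match the digest 37.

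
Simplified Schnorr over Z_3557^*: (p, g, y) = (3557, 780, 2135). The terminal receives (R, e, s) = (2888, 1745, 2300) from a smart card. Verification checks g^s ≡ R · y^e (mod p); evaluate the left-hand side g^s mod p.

2409

780^2300 mod 3557 = 2409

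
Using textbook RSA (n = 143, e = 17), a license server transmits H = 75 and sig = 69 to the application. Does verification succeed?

passes

sig^2 ≡ 69^2 = 4761 ≡ 42
sig^4 ≡ 42^2 = 1764 ≡ 48
sig^8 ≡ 48^2 = 2304 ≡ 16
sig^16 ≡ 16^2 = 256 ≡ 113
17 = 16 + 1, so sig^17 ≡ 113·69 ≡ 75 (mod 143)
75 = H, so the signature checks out.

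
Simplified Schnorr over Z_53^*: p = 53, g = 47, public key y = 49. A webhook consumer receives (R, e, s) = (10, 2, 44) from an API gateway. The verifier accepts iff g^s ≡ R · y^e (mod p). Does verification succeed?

fails

g^s mod p:
Squares mod 53: 47^1≡47, 47^2≡36, 47^4≡24, 47^8≡46, 47^16≡49, 47^32≡16
44 = 32 + 8 + 4, so 47^44 ≡ 16·46·24 ≡ 15 (mod 53)
R · y^e mod p:
Squares mod 53: 49^1≡49, 49^2≡16
49^2 ≡ 16 (mod 53)
10·16 = 160 ≡ 1 (mod 53)
15 ≠ 1; the check fails.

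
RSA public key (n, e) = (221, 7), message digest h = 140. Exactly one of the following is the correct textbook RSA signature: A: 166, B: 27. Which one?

A

Candidate A: 166^2 = 27556 ≡ 152; 166^4 ≡ 152^2 = 23104 ≡ 120; 7 = 4 + 2 + 1, so 166^7 ≡ 120·152·166 ≡ 140 (mod 221)
  → matches h = 140
Candidate B: 27^2 = 729 ≡ 66; 27^4 ≡ 66^2 = 4356 ≡ 157; 7 = 4 + 2 + 1, so 27^7 ≡ 157·66·27 ≡ 209 (mod 221)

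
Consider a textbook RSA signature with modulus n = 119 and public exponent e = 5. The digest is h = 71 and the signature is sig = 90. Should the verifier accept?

reject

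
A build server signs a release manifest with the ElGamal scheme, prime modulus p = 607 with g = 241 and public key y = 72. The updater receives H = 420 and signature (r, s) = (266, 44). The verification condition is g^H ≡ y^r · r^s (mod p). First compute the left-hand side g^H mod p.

241^2 = 58081 ≡ 416
241^4 ≡ 416^2 = 173056 ≡ 61
241^8 ≡ 61^2 = 3721 ≡ 79
241^16 ≡ 79^2 = 6241 ≡ 171
241^32 ≡ 171^2 = 29241 ≡ 105
241^64 ≡ 105^2 = 11025 ≡ 99
241^128 ≡ 99^2 = 9801 ≡ 89
241^256 ≡ 89^2 = 7921 ≡ 30
420 = 256 + 128 + 32 + 4, so 241^420 ≡ 30·89·105·61 ≡ 339 (mod 607)

339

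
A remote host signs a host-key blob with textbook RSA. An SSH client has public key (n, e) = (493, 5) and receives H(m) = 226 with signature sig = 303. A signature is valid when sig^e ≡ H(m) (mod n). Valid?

no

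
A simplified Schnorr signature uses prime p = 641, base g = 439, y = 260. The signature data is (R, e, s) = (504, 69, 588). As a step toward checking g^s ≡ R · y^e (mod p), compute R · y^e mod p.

560

260^2 = 67600 ≡ 295
260^4 ≡ 295^2 = 87025 ≡ 490
260^8 ≡ 490^2 = 240100 ≡ 366
260^16 ≡ 366^2 = 133956 ≡ 628
260^32 ≡ 628^2 = 394384 ≡ 169
260^64 ≡ 169^2 = 28561 ≡ 357
69 = 64 + 4 + 1, so 260^69 ≡ 357·490·260 ≡ 286 (mod 641)
R · y^e ≡ 504·286 = 144144 ≡ 560 (mod 641)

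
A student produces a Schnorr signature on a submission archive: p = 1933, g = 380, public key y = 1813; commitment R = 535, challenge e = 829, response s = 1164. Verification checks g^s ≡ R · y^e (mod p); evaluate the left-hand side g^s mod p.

1196

380^2 = 144400 ≡ 1358
380^4 ≡ 1358^2 = 1844164 ≡ 82
380^8 ≡ 82^2 = 6724 ≡ 925
380^16 ≡ 925^2 = 855625 ≡ 1239
380^32 ≡ 1239^2 = 1535121 ≡ 319
380^64 ≡ 319^2 = 101761 ≡ 1245
380^128 ≡ 1245^2 = 1550025 ≡ 1692
380^256 ≡ 1692^2 = 2862864 ≡ 91
380^512 ≡ 91^2 = 8281 ≡ 549
380^1024 ≡ 549^2 = 301401 ≡ 1786
1164 = 1024 + 128 + 8 + 4, so 380^1164 ≡ 1786·1692·925·82 ≡ 1196 (mod 1933)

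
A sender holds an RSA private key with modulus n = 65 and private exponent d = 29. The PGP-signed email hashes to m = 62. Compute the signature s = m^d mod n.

m^29 mod 65 = 17

17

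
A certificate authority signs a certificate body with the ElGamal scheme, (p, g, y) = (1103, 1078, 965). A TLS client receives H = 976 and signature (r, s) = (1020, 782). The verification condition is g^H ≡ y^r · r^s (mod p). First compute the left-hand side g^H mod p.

1075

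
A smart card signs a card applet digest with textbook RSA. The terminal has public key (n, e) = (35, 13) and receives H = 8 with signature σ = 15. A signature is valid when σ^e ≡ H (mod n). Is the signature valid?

σ^2 ≡ 15^2 = 225 ≡ 15
σ^4 ≡ 15^2 = 225 ≡ 15
σ^8 ≡ 15^2 = 225 ≡ 15
13 = 8 + 4 + 1, so σ^13 ≡ 15·15·15 ≡ 15 (mod 35)
The recovered value 15 does not match the digest 8.

invalid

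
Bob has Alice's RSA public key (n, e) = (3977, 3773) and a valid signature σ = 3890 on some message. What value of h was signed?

σ^2 ≡ 3890^2 = 15132100 ≡ 3592
σ^4 ≡ 3592^2 = 12902464 ≡ 1076
σ^8 ≡ 1076^2 = 1157776 ≡ 469
σ^16 ≡ 469^2 = 219961 ≡ 1226
σ^32 ≡ 1226^2 = 1503076 ≡ 3747
σ^64 ≡ 3747^2 = 14040009 ≡ 1199
σ^128 ≡ 1199^2 = 1437601 ≡ 1904
σ^256 ≡ 1904^2 = 3625216 ≡ 2169
σ^512 ≡ 2169^2 = 4704561 ≡ 3747
σ^1024 ≡ 3747^2 = 14040009 ≡ 1199
σ^2048 ≡ 1199^2 = 1437601 ≡ 1904
3773 = 2048 + 1024 + 512 + 128 + 32 + 16 + 8 + 4 + 1, so σ^3773 ≡ 1904·1199·3747·1904·3747·1226·469·1076·3890 ≡ 1027 (mod 3977)

1027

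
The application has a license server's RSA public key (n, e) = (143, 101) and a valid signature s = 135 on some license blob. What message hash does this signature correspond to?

135

s^2 ≡ 135^2 = 18225 ≡ 64
s^4 ≡ 64^2 = 4096 ≡ 92
s^8 ≡ 92^2 = 8464 ≡ 27
s^16 ≡ 27^2 = 729 ≡ 14
s^32 ≡ 14^2 = 196 ≡ 53
s^64 ≡ 53^2 = 2809 ≡ 92
101 = 64 + 32 + 4 + 1, so s^101 ≡ 92·53·92·135 ≡ 135 (mod 143)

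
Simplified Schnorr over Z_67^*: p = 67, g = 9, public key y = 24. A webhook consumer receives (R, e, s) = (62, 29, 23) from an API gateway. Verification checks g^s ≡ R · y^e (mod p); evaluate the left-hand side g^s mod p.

9^2 = 81 ≡ 14
9^4 ≡ 14^2 = 196 ≡ 62
9^8 ≡ 62^2 = 3844 ≡ 25
9^16 ≡ 25^2 = 625 ≡ 22
23 = 16 + 4 + 2 + 1, so 9^23 ≡ 22·62·14·9 ≡ 9 (mod 67)

9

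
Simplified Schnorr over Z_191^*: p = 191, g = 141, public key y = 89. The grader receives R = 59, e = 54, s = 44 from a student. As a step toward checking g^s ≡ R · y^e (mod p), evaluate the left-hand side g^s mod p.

141^2 = 19881 ≡ 17
141^4 ≡ 17^2 = 289 ≡ 98
141^8 ≡ 98^2 = 9604 ≡ 54
141^16 ≡ 54^2 = 2916 ≡ 51
141^32 ≡ 51^2 = 2601 ≡ 118
44 = 32 + 8 + 4, so 141^44 ≡ 118·54·98 ≡ 77 (mod 191)

77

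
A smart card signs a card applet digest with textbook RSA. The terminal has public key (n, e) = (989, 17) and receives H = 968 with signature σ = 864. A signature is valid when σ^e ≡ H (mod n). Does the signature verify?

σ^17 mod 989 = 236
The recovered value 236 does not match the digest 968.

does not verify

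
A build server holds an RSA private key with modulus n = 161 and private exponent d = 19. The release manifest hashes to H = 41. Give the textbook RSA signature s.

H^2 ≡ 41^2 = 1681 ≡ 71
H^4 ≡ 71^2 = 5041 ≡ 50
H^8 ≡ 50^2 = 2500 ≡ 85
H^16 ≡ 85^2 = 7225 ≡ 141
19 = 16 + 2 + 1, so H^19 ≡ 141·71·41 ≡ 62 (mod 161)

62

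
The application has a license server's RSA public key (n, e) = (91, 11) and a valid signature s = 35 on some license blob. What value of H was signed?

42

Squares mod 91: s^1≡35, s^2≡42, s^4≡35, s^8≡42
11 = 8 + 2 + 1, so s^11 ≡ 42·42·35 ≡ 42 (mod 91)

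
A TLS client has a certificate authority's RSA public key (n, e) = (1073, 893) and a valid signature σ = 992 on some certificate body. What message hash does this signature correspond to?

σ^2 ≡ 992^2 = 984064 ≡ 123
σ^4 ≡ 123^2 = 15129 ≡ 107
σ^8 ≡ 107^2 = 11449 ≡ 719
σ^16 ≡ 719^2 = 516961 ≡ 848
σ^32 ≡ 848^2 = 719104 ≡ 194
σ^64 ≡ 194^2 = 37636 ≡ 81
σ^128 ≡ 81^2 = 6561 ≡ 123
σ^256 ≡ 123^2 = 15129 ≡ 107
σ^512 ≡ 107^2 = 11449 ≡ 719
893 = 512 + 256 + 64 + 32 + 16 + 8 + 4 + 1, so σ^893 ≡ 719·107·81·194·848·719·107·992 ≡ 1024 (mod 1073)

1024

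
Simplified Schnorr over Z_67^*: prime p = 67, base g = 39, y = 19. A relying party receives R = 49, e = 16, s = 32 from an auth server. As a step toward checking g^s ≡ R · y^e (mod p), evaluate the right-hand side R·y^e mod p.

55

19^2 = 361 ≡ 26
19^4 ≡ 26^2 = 676 ≡ 6
19^8 ≡ 6^2 = 36
19^16 ≡ 36^2 = 1296 ≡ 23
R · y^e ≡ 49·23 = 1127 ≡ 55 (mod 67)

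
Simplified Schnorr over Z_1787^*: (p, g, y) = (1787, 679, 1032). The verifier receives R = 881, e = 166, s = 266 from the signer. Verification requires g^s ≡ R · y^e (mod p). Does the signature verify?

verifies

g^s mod p:
Squares mod 1787: 679^1≡679, 679^2≡1782, 679^4≡25, 679^8≡625, 679^16≡1059, 679^32≡1032, 679^64≡1759, 679^128≡784, 679^256≡1715
266 = 256 + 8 + 2, so 679^266 ≡ 1715·625·1782 ≡ 1625 (mod 1787)
R · y^e mod p:
Squares mod 1787: 1032^1≡1032, 1032^2≡1759, 1032^4≡784, 1032^8≡1715, 1032^16≡1610, 1032^32≡950, 1032^64≡65, 1032^128≡651
166 = 128 + 32 + 4 + 2, so 1032^166 ≡ 651·950·784·1759 ≡ 1657 (mod 1787)
881·1657 = 1459817 ≡ 1625 (mod 1787)
1625 ≡ 1625 (mod 1787); signature holds.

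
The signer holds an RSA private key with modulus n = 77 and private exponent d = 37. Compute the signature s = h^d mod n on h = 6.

h^2 ≡ 6^2 = 36
h^4 ≡ 36^2 = 1296 ≡ 64
h^8 ≡ 64^2 = 4096 ≡ 15
h^16 ≡ 15^2 = 225 ≡ 71
h^32 ≡ 71^2 = 5041 ≡ 36
37 = 32 + 4 + 1, so h^37 ≡ 36·64·6 ≡ 41 (mod 77)

41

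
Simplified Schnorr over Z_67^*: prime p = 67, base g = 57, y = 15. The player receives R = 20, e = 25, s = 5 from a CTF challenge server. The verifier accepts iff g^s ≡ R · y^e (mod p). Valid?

yes

g^s mod p:
57^2 = 3249 ≡ 33
57^4 ≡ 33^2 = 1089 ≡ 17
5 = 4 + 1, so 57^5 ≡ 17·57 ≡ 31 (mod 67)
R · y^e mod p:
15^2 = 225 ≡ 24
15^4 ≡ 24^2 = 576 ≡ 40
15^8 ≡ 40^2 = 1600 ≡ 59
15^16 ≡ 59^2 = 3481 ≡ 64
25 = 16 + 8 + 1, so 15^25 ≡ 64·59·15 ≡ 25 (mod 67)
20·25 = 500 ≡ 31 (mod 67)
31 ≡ 31 (mod 67); signature holds.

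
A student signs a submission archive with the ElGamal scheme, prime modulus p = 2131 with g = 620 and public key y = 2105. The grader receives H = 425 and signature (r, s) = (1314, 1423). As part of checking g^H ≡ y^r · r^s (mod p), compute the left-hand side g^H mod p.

1495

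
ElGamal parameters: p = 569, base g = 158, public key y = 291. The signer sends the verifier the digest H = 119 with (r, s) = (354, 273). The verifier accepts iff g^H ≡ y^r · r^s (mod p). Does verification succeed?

fails

Left side g^H mod p:
Squares mod 569: 158^1≡158, 158^2≡497, 158^4≡63, 158^8≡555, 158^16≡196, 158^32≡293, 158^64≡499
119 = 64 + 32 + 16 + 4 + 2 + 1, so 158^119 ≡ 499·293·196·63·497·158 ≡ 41 (mod 569)
Right side y^r · r^s mod p:
Squares mod 569: 291^1≡291, 291^2≡469, 291^4≡327, 291^8≡526, 291^16≡142, 291^32≡249, 291^64≡549, 291^128≡400, 291^256≡111
354 = 256 + 64 + 32 + 2, so 291^354 ≡ 111·549·249·469 ≡ 219 (mod 569)
Squares mod 569: 354^1≡354, 354^2≡136, 354^4≡288, 354^8≡439, 354^16≡399, 354^32≡450, 354^64≡505, 354^128≡113, 354^256≡251
273 = 256 + 16 + 1, so 354^273 ≡ 251·399·354 ≡ 63 (mod 569)
219·63 = 13797 ≡ 141 (mod 569)
41 ≠ 141, so verification fails.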